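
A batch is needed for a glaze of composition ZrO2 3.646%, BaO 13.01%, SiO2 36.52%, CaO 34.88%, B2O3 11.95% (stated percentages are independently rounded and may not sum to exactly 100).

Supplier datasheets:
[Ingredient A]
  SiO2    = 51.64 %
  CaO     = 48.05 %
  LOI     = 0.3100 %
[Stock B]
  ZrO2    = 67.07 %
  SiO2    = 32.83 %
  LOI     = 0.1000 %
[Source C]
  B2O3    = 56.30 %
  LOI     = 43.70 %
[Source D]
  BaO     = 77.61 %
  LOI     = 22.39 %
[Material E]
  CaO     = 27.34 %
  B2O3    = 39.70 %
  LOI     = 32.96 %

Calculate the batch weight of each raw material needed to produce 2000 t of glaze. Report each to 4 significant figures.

Batch per 2000 t glaze:
  Ingredient A: 1345 t
  Stock B: 108.7 t
  Source C: 292.5 t
  Source D: 335.3 t
  Material E: 187.2 t
Total batch = 2269 t; LOI loss = 268.9 t; yield = 88.15%

Each numeric step holds exact precision all the way through — the intermediate values are shown, rounded to four significant digits, between the steps. A single rounding yields every reported number — all derived quantities (five oxide percentages, LOI, totals, net glass mass, the yield) are recomputed at full float precision from the weighed amounts per 2000 t of glass exactly as shown in the question or the answer.
Oxide-by-oxide targets in 2000 t glaze:
  ZrO2: 3.646% × 2000 = 72.92 t
  BaO: 13.01% × 2000 = 260.2 t
  SiO2: 36.52% × 2000 = 730.4 t
  CaO: 34.88% × 2000 = 697.6 t
  B2O3: 11.95% × 2000 = 239.0 t
Verifying the oxide balance applying the batch weights above, per the basis as stated (sum by sum, the targets are met given rounding of the digits):
  ZrO2: 108.7·0.6707 = 72.91 t (target 72.92 t)
  BaO: 335.3·0.7761 = 260.2 t (target 260.2 t)
  SiO2: 1345·0.5164 + 108.7·0.3283 = 730.2 t (target 730.4 t)
  CaO: 1345·0.4805 + 187.2·0.2734 = 697.5 t (target 697.6 t)
  B2O3: 292.5·0.5630 + 187.2·0.3970 = 239.0 t (target 239.0 t)
Auditing the glass mass value: net batch after ignition = 2000 t (summing oxide targets gives 2000 t; basis as stated: 2000 t — differing by rounding only).
Batch grand total — Σ batch = 2269 t; LOI removed, Σ of batch·LOI: 268.9 t; as yield: glass ÷ batch → 88.15%.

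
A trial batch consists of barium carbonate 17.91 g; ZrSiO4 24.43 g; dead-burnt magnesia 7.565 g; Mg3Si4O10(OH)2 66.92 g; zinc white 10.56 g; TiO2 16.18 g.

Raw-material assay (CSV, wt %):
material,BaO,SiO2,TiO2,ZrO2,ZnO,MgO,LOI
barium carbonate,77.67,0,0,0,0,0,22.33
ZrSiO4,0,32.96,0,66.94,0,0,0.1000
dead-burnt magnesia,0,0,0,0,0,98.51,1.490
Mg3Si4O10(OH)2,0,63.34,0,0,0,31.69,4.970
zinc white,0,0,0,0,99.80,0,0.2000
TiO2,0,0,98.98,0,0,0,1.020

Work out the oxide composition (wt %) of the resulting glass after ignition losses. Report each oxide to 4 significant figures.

Mid-chain values are displayed, rounded to 4 significant digits, at each printed step — the whole derivation maintains full precision throughout — each reported number is rounded a single time; all derived quantities (the yield, ignition loss, totals, glass mass, the six compositions) are rebuilt at exact precision from the batch weights for 135.9 g of glass, as quoted within problem or answer.
What the batch supplies per oxide:
  BaO: 17.91·0.7767 = 13.91 g
  SiO2: 24.43·0.3296 + 66.92·0.6334 = 50.44 g
  TiO2: 16.18·0.9898 = 16.01 g
  ZrO2: 24.43·0.6694 = 16.35 g
  ZnO: 10.56·0.9980 = 10.54 g
  MgO: 7.565·0.9851 + 66.92·0.3169 = 28.66 g
LOI: 17.91·0.2233 + 24.43·0.001000 + 7.565·0.01490 + 66.92·0.04970 + 10.56·0.002000 + 16.18·0.01020 = 7.649 g
Net of LOI, the glass mass = 143.6 − 7.649 = 135.9 g (= Σ oxide masses)
percent by weight: oxide/glass ×100

Glass mass = 135.9 g (batch 143.6 − LOI 7.649).
Composition: BaO 10.23%, SiO2 37.11%, TiO2 11.78%, ZrO2 12.03%, ZnO 7.754%, MgO 21.09%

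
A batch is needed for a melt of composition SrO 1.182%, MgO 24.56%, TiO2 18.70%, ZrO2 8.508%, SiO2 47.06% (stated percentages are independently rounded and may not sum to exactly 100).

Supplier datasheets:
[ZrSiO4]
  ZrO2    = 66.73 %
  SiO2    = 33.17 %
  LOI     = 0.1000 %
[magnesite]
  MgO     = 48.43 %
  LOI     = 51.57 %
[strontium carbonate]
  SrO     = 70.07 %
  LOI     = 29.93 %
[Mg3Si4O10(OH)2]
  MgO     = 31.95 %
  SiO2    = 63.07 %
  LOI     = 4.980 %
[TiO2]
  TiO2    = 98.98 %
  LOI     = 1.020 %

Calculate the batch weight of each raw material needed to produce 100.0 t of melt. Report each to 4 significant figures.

Batch per 100.0 t melt:
  ZrSiO4: 12.75 t
  magnesite: 5.911 t
  strontium carbonate: 1.687 t
  Mg3Si4O10(OH)2: 67.91 t
  TiO2: 18.89 t
Total batch = 107.1 t; LOI loss = 7.141 t; yield = 93.34%

Mid-chain values are displayed rounded off to 4 significant digits as written — all internal work keeps exact precision in every operation; each reported number is rounded exactly once — all derived quantities, which include the totals, the yield, ignition loss, five oxide percentages, glass mass, are re-derived at exact precision, as they appear in problem or answer, using the weight values at 100.0 t of glass.
Target masses of each oxide per 100.0 t melt:
  SrO: 1.182% × 100.0 = 1.182 t
  MgO: 24.56% × 100.0 = 24.56 t
  TiO2: 18.70% × 100.0 = 18.70 t
  ZrO2: 8.508% × 100.0 = 8.508 t
  SiO2: 47.06% × 100.0 = 47.06 t
Checking each oxide sum with the batch weights as given, at the basis given (delivered sums recover each target modulo rounding of the values):
  SrO: 1.687·0.7007 = 1.182 t (target 1.182 t)
  MgO: 5.911·0.4843 + 67.91·0.3195 = 24.56 t (target 24.56 t)
  TiO2: 18.89·0.9898 = 18.70 t (target 18.70 t)
  ZrO2: 12.75·0.6673 = 8.508 t (target 8.508 t)
  SiO2: 12.75·0.3317 + 67.91·0.6307 = 47.06 t (target 47.06 t)
Glass mass check: Σ batch − LOI loss = 100.0 t (the targets, summed, come to 100.0 t; basis as stated: 100.0 t — rounding explains the deltas).
Total batch = Σ batch = 107.1 t; loss to ignition Σ batch·LOI = 7.141 t; yield, glass over the total, = 93.34%.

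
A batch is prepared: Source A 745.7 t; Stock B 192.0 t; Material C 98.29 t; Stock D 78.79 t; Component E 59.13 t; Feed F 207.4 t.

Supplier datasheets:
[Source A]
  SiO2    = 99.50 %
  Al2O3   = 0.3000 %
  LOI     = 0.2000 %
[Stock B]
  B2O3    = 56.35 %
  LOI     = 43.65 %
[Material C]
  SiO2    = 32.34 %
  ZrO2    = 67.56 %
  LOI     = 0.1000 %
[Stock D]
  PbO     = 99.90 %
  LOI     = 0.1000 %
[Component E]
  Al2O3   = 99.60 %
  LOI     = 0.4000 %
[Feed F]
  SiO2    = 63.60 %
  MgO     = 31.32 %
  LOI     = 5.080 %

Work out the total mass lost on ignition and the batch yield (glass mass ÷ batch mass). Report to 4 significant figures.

All internal work carries full float precision throughout. In-progress results are displayed rounded to four significant figures in the printout; each reported result is rounded only once. All derived quantities, including yield, LOI, six oxide percentages, glass mass, totals, are re-derived from the weighed amounts per 1285 t of glass at full float precision, as set out in the problem or the answer.
Loss on ignition, line by line:
  Source A: 745.7 × 0.002000 = 1.491 t
  Stock B: 192.0 × 0.4365 = 83.81 t
  Material C: 98.29 × 0.001000 = 0.09829 t
  Stock D: 78.79 × 0.001000 = 0.07879 t
  Component E: 59.13 × 0.004000 = 0.2365 t
  Feed F: 207.4 × 0.05080 = 10.54 t
Total LOI = 96.25 t
Glass = batch − LOI = 1381 − 96.25 = 1285 t

LOI loss = 96.25 t; glass = 1285 t; yield = 93.03%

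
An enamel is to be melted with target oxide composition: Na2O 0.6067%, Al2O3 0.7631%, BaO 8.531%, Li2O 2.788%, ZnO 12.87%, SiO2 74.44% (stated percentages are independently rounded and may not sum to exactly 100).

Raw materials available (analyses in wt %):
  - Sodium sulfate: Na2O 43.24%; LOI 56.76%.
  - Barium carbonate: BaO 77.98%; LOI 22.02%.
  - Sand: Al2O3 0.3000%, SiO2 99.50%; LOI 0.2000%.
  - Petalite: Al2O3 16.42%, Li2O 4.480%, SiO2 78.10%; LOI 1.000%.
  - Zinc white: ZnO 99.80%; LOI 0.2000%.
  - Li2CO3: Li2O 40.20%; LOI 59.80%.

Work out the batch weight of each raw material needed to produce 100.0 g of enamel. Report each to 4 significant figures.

Working values are printed rounded to 4 significant figures in the printout. The working math carries full precision through the solve — every reported figure takes a single rounding. The derived quantities are rebuilt at full float precision (the yield, totals, six oxide percentages, ignition loss, net glass mass) from the batch weights for 100.0 g of glass as quoted within problem or answer.
Target masses of each oxide per 100.0 g enamel:
  Na2O: 0.6067% × 100.0 = 0.6067 g
  Al2O3: 0.7631% × 100.0 = 0.7631 g
  BaO: 8.531% × 100.0 = 8.531 g
  Li2O: 2.788% × 100.0 = 2.788 g
  ZnO: 12.87% × 100.0 = 12.87 g
  SiO2: 74.44% × 100.0 = 74.44 g
Sums-versus-targets review per the reported batch figures, for the quoted basis mass (delivered sums recover each target net of answer rounding effects):
  Na2O: 1.403·0.4324 = 0.6067 g (target 0.6067 g)
  Al2O3: 72.20·0.003000 + 3.328·0.1642 = 0.7631 g (target 0.7631 g)
  BaO: 10.94·0.7798 = 8.531 g (target 8.531 g)
  Li2O: 3.328·0.04480 + 6.564·0.4020 = 2.788 g (target 2.788 g)
  ZnO: 12.90·0.9980 = 12.87 g (target 12.87 g)
  SiO2: 72.20·0.9950 + 3.328·0.7810 = 74.44 g (target 74.44 g)
Auditing the glass mass value: total batch − LOI = 100.0 g (the targets, summed, come to 100.0 g; against the stated basis, 100.0 g — a pure rounding effect).
Batch total: Σ batch = 107.3 g; LOI removed, Σ of batch·LOI: 7.334 g; yield = glass ÷ total batch = 93.17%.

Batch per 100.0 g enamel:
  Sodium sulfate: 1.403 g
  Barium carbonate: 10.94 g
  Sand: 72.20 g
  Petalite: 3.328 g
  Zinc white: 12.90 g
  Li2CO3: 6.564 g
Total batch = 107.3 g; LOI loss = 7.334 g; yield = 93.17%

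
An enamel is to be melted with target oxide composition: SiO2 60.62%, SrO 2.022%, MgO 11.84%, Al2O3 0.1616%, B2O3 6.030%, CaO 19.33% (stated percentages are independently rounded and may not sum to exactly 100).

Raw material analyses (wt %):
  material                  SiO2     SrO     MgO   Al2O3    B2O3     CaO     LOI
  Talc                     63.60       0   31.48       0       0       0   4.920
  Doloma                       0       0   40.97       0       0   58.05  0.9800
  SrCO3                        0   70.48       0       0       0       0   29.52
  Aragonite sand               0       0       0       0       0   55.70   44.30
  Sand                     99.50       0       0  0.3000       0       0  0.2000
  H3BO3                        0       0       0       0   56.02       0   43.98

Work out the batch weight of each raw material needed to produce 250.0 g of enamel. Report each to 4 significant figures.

All arithmetic maintains exact precision in every operation; mid-chain values appear, rounded to 4 significant digits, in the working — exactly one rounding goes into every reported result. Derived quantities are re-derived in exact precision (the six compositions, yield, the totals, LOI, glass mass) from the batch weights at 250.0 g of glass, as set out in the question or the answer.
The oxide mass targets at 250.0 g enamel:
  SiO2: 60.62% × 250.0 = 151.6 g
  SrO: 2.022% × 250.0 = 5.055 g
  MgO: 11.84% × 250.0 = 29.60 g
  Al2O3: 0.1616% × 250.0 = 0.4040 g
  B2O3: 6.030% × 250.0 = 15.08 g
  CaO: 19.33% × 250.0 = 48.32 g
A balance pass over the oxides, with the batch weights as given, versus the basis set out (oxide sums agree with the targets once rounding is allowed for):
  SiO2: 27.60·0.6360 + 134.7·0.9950 = 151.6 g (target 151.6 g)
  SrO: 7.172·0.7048 = 5.055 g (target 5.055 g)
  MgO: 27.60·0.3148 + 51.04·0.4097 = 29.60 g (target 29.60 g)
  Al2O3: 134.7·0.003000 = 0.4041 g (target 0.4040 g)
  B2O3: 26.91·0.5602 = 15.07 g (target 15.08 g)
  CaO: 51.04·0.5805 + 33.57·0.5570 = 48.33 g (target 48.32 g)
Glass mass check: net batch after ignition = 250.0 g (summing oxide targets gives 250.0 g; with the basis standing at 250.0 g — any gap is answer rounding).
Summing the batch: Σ batch = 281.0 g; ignition loss, Σ(batch × LOI) = 30.95 g; yield = glass ÷ total batch = 88.99%.

Batch per 250.0 g enamel:
  Talc: 27.60 g
  Doloma: 51.04 g
  SrCO3: 7.172 g
  Aragonite sand: 33.57 g
  Sand: 134.7 g
  H3BO3: 26.91 g
Total batch = 281.0 g; LOI loss = 30.95 g; yield = 88.99%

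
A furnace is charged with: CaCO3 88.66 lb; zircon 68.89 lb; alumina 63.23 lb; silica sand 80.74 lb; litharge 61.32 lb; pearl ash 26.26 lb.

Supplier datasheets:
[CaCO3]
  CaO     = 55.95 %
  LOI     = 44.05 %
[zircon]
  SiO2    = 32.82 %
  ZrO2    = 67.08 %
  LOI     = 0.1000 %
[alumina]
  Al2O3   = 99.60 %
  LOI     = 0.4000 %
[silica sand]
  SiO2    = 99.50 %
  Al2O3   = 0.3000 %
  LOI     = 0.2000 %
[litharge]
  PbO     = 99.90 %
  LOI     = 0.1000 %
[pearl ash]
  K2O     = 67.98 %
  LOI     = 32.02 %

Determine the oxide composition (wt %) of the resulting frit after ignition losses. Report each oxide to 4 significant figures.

Glass mass = 341.1 lb (batch 389.1 − LOI 48.01).
Composition: SiO2 30.18%, CaO 14.54%, ZrO2 13.55%, Al2O3 18.53%, K2O 5.234%, PbO 17.96%

Intermediates are displayed rounded off to 4 significant digits between the steps; the working math holds full precision at every stage; each reported figure is rounded only once — all derived quantities (the yield, LOI, six oxide percentages, the totals, net glass mass) are recomputed in exact precision using the weight values on 341.1 lb of glass precisely as stated by problem or answer.
What the batch supplies per oxide:
  SiO2: 68.89·0.3282 + 80.74·0.9950 = 102.9 lb
  CaO: 88.66·0.5595 = 49.61 lb
  ZrO2: 68.89·0.6708 = 46.21 lb
  Al2O3: 63.23·0.9960 + 80.74·0.003000 = 63.22 lb
  K2O: 26.26·0.6798 = 17.85 lb
  PbO: 61.32·0.9990 = 61.26 lb
LOI: 88.66·0.4405 + 68.89·0.001000 + 63.23·0.004000 + 80.74·0.002000 + 61.32·0.001000 + 26.26·0.3202 = 48.01 lb
Glass mass = batch − LOI = 389.1 − 48.01 = 341.1 lb (the oxide masses sum to this)
percent by weight: oxide/glass ×100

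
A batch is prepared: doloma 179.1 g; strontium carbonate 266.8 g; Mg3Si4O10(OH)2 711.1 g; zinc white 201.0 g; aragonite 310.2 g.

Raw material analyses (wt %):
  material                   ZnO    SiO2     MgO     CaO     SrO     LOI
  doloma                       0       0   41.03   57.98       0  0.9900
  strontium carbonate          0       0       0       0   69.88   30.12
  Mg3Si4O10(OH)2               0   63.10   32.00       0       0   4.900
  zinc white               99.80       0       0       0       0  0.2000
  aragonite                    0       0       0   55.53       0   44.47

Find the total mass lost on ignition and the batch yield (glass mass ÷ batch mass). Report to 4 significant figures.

LOI loss = 255.3 g; glass = 1413 g; yield = 84.69%

Values along the way are printed with 4-significant-figure rounding alongside each step. The whole derivation maintains full float precision through every step; exactly one rounding lands on each reported figure — all derived quantities are re-derived using the weight values for 1413 g of glass in exact precision (glass mass, the yield, ignition loss, five oxide percentages, totals), precisely as stated by question or answer.
Ignition loss by material:
  doloma: 179.1 × 0.009900 = 1.773 g
  strontium carbonate: 266.8 × 0.3012 = 80.36 g
  Mg3Si4O10(OH)2: 711.1 × 0.04900 = 34.84 g
  zinc white: 201.0 × 0.002000 = 0.4020 g
  aragonite: 310.2 × 0.4447 = 137.9 g
Total LOI = 255.3 g
Glass = batch − LOI = 1668 − 255.3 = 1413 g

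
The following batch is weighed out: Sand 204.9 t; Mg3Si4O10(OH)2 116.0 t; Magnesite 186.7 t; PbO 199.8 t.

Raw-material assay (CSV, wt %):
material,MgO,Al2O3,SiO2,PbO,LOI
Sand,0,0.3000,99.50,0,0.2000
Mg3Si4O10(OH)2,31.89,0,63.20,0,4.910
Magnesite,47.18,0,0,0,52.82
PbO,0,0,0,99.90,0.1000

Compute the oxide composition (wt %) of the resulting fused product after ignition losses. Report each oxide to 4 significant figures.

The whole derivation runs at full float precision at each step — mid-chain values are printed with 4-significant-figure rounding within the worked lines. Every reported value takes a single rounding. All derived quantities, which include the four compositions, the yield, LOI, totals, glass mass, are rebuilt in exact precision, as written in the problem or answer text, using the weight values for 602.5 t of glass.
What the batch supplies per oxide:
  MgO: 116.0·0.3189 + 186.7·0.4718 = 125.1 t
  Al2O3: 204.9·0.003000 = 0.6147 t
  SiO2: 204.9·0.9950 + 116.0·0.6320 = 277.2 t
  PbO: 199.8·0.9990 = 199.6 t
LOI: 204.9·0.002000 + 116.0·0.04910 + 186.7·0.5282 + 199.8·0.001000 = 104.9 t
The glass mass, total less LOI, = 707.4 − 104.9 = 602.5 t (equal to the oxide-mass sum)
wt %: oxide over glass, times 100

Glass mass = 602.5 t (batch 707.4 − LOI 104.9).
Composition: MgO 20.76%, Al2O3 0.1020%, SiO2 46.01%, PbO 33.13%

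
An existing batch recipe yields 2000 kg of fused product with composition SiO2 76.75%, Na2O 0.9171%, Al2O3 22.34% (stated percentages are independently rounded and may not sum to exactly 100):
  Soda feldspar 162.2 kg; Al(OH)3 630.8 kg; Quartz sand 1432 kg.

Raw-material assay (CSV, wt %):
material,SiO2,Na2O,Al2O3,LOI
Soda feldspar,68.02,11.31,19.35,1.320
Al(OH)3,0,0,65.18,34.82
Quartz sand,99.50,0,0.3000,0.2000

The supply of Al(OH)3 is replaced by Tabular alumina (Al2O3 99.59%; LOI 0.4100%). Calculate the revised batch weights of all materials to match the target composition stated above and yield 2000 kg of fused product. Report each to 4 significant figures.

Revised batch per 2000 kg fused product:
  Soda feldspar: 162.2 kg
  Tabular alumina: 412.8 kg
  Quartz sand: 1432 kg
Total batch = 2007 kg; LOI loss = 6.698 kg

Full precision is maintained from start to finish. Intermediates are shown rounded to 4 significant digits in the working — each reported figure receives exactly one rounding. All derived quantities, including LOI, the three compositions, the totals, the yield, net glass mass, are rebuilt from the weighed amounts per 2000 kg of glass in exact precision as set out in the question or the answer.
Target masses of each oxide per 2000 kg fused product:
  SiO2: 76.75% × 2000 = 1535 kg
  Na2O: 0.9171% × 2000 = 18.34 kg
  Al2O3: 22.34% × 2000 = 446.8 kg
A balance pass over the oxides, working from each reported weight, per the basis as stated (every target is met by its sum net of answer rounding effects):
  SiO2: 162.2·0.6802 + 1432·0.9950 = 1535 kg (target 1535 kg)
  Na2O: 162.2·0.1131 = 18.34 kg (target 18.34 kg)
  Al2O3: 162.2·0.1935 + 412.8·0.9959 + 1432·0.003000 = 446.8 kg (target 446.8 kg)
Consistency of the glass mass: total batch − LOI = 2000 kg (per-oxide target masses sum to 2000 kg; with the basis standing at 2000 kg — gaps are rounding artifacts).
Summing the batch: Σ batch = 2007 kg; loss to ignition Σ batch·LOI = 6.698 kg; yield: glass divided by total = 99.67%.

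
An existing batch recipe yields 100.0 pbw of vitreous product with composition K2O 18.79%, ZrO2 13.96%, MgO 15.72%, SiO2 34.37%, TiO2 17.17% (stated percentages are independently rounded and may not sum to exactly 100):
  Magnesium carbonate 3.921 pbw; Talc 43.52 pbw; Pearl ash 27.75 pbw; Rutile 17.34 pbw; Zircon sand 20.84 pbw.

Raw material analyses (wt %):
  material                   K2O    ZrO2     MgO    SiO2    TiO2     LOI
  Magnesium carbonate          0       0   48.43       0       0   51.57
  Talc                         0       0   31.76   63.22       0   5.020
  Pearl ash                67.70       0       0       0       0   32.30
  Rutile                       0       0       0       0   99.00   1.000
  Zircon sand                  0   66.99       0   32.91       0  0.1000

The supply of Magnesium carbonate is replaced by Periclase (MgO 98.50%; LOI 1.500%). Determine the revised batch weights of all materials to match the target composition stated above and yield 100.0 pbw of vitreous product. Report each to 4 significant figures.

Each numeric step carries exact precision all the way through; in-progress results are printed, rounded to 4 significant digits, when written out — each reported figure is rounded just once; all derived quantities, which include the yield, net glass mass, totals, five oxide percentages, LOI, are rebuilt in full float precision, as given in the question or the answer, starting from the weights for 100.0 pbw of glass.
Per-oxide target masses for 100.0 pbw vitreous product:
  K2O: 18.79% × 100.0 = 18.79 pbw
  ZrO2: 13.96% × 100.0 = 13.96 pbw
  MgO: 15.72% × 100.0 = 15.72 pbw
  SiO2: 34.37% × 100.0 = 34.37 pbw
  TiO2: 17.17% × 100.0 = 17.17 pbw
Verifying the oxide balance per the reported batch figures, under the basis named above (sum by sum, the targets are met up to rounding of the answer):
  K2O: 27.75·0.6770 = 18.79 pbw (target 18.79 pbw)
  ZrO2: 20.84·0.6699 = 13.96 pbw (target 13.96 pbw)
  MgO: 1.928·0.9850 + 43.52·0.3176 = 15.72 pbw (target 15.72 pbw)
  SiO2: 43.52·0.6322 + 20.84·0.3291 = 34.37 pbw (target 34.37 pbw)
  TiO2: 17.34·0.9900 = 17.17 pbw (target 17.17 pbw)
Glass mass check: net batch after ignition = 100.0 pbw (per-oxide target masses sum to 100.0 pbw; versus the stated basis of 100.0 pbw — deltas are rounding alone).
Total batch = Σ batch = 111.4 pbw; loss to ignition Σ batch·LOI = 11.37 pbw; glass ÷ batch gives a yield of 89.79%.

Revised batch per 100.0 pbw vitreous product:
  Periclase: 1.928 pbw
  Talc: 43.52 pbw
  Pearl ash: 27.75 pbw
  Rutile: 17.34 pbw
  Zircon sand: 20.84 pbw
Total batch = 111.4 pbw; LOI loss = 11.37 pbw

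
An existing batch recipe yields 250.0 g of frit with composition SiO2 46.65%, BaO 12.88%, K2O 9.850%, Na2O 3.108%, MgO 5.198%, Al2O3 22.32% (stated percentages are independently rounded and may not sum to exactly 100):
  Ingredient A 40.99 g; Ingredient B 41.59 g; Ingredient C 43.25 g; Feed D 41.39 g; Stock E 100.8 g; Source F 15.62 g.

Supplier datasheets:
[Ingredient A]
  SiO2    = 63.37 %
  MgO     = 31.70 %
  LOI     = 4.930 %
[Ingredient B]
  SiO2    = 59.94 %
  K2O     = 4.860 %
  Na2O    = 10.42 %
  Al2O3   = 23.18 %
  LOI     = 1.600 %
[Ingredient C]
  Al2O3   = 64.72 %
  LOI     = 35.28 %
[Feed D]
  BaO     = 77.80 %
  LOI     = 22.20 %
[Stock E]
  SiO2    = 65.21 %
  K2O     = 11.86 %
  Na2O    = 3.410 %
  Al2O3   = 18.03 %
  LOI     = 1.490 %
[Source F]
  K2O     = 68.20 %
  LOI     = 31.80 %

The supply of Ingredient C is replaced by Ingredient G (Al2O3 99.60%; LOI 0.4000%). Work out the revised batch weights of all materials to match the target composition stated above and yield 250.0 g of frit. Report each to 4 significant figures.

Revised batch per 250.0 g frit:
  Ingredient A: 40.99 g
  Ingredient B: 41.59 g
  Ingredient G: 28.10 g
  Feed D: 41.39 g
  Stock E: 100.8 g
  Source F: 15.62 g
Total batch = 268.5 g; LOI loss = 18.46 g

The intermediate values are shown, rounded to 4 significant figures, within the worked lines; all arithmetic keeps full precision through every step; each reported figure takes a single rounding — all derived quantities, which include six oxide percentages, totals, net glass mass, the yield, LOI, are rebuilt at exact precision, as given in the problem or answer text, starting from the weights on 250.0 g of glass.
Oxide-by-oxide targets in 250.0 g frit:
  SiO2: 46.65% × 250.0 = 116.6 g
  BaO: 12.88% × 250.0 = 32.20 g
  K2O: 9.850% × 250.0 = 24.62 g
  Na2O: 3.108% × 250.0 = 7.770 g
  MgO: 5.198% × 250.0 = 13.00 g
  Al2O3: 22.32% × 250.0 = 55.80 g
Mass-balance tally per oxide applying the batch weights above, on the stated basis (target by target, the sums agree net of answer rounding effects):
  SiO2: 40.99·0.6337 + 41.59·0.5994 + 100.8·0.6521 = 116.6 g (target 116.6 g)
  BaO: 41.39·0.7780 = 32.20 g (target 32.20 g)
  K2O: 41.59·0.04860 + 100.8·0.1186 + 15.62·0.6820 = 24.63 g (target 24.62 g)
  Na2O: 41.59·0.1042 + 100.8·0.03410 = 7.771 g (target 7.770 g)
  MgO: 40.99·0.3170 = 12.99 g (target 13.00 g)
  Al2O3: 41.59·0.2318 + 28.10·0.9960 + 100.8·0.1803 = 55.80 g (target 55.80 g)
Glass mass check: batch Σ − ignition loss = 250.0 g (summing oxide targets gives 250.0 g; stated basis 250.0 g — a pure rounding effect).
Whole-batch sum: Σ batch = 268.5 g; loss to ignition Σ batch·LOI = 18.46 g; as yield: glass ÷ batch → 93.13%.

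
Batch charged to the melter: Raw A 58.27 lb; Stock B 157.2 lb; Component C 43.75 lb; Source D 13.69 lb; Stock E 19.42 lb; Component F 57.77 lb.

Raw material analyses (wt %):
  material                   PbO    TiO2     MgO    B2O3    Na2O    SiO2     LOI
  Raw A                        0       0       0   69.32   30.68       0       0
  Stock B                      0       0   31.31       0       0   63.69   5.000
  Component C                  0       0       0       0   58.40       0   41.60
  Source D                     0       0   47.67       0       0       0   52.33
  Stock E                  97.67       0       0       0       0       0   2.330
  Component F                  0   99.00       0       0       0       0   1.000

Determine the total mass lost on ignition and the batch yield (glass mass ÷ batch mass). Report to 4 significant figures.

In-progress results are printed with 4-significant-figure rounding at each printed step. The working math maintains full float precision from first step to last; exactly one rounding lands on every reported figure. All derived quantities (six oxide percentages, ignition loss, net glass mass, yield, totals) are recomputed from the batch weights on 315.8 lb of glass at full precision, exactly as shown in the problem or answer text.
Material-by-material LOI:
  Raw A: 58.27 × 0 = 0 lb
  Stock B: 157.2 × 0.05000 = 7.860 lb
  Component C: 43.75 × 0.4160 = 18.20 lb
  Source D: 13.69 × 0.5233 = 7.164 lb
  Stock E: 19.42 × 0.02330 = 0.4525 lb
  Component F: 57.77 × 0.01000 = 0.5777 lb
Total LOI = 34.25 lb
Glass = batch − LOI = 350.1 − 34.25 = 315.8 lb

LOI loss = 34.25 lb; glass = 315.8 lb; yield = 90.22%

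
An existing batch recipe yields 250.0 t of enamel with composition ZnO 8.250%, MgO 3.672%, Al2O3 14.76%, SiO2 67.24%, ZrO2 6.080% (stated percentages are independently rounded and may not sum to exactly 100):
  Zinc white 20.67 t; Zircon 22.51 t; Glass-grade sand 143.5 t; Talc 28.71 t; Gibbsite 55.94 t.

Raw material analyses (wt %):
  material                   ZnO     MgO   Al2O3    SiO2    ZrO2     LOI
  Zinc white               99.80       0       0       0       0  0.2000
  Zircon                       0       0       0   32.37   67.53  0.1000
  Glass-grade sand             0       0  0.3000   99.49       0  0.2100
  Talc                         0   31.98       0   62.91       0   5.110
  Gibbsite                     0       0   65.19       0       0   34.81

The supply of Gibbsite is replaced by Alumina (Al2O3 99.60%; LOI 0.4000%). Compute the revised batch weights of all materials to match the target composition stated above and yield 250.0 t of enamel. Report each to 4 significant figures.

Full float precision is carried in all steps. The intermediate values appear (rounded to 4 significant figures) in the working — every reported number is rounded once only. The derived quantities (yield, LOI, the totals, the five compositions, glass mass) are rebuilt from the batch weights on 250.0 t of glass at full precision, precisely as stated by problem or answer.
Oxide-by-oxide targets in 250.0 t enamel:
  ZnO: 8.250% × 250.0 = 20.62 t
  MgO: 3.672% × 250.0 = 9.180 t
  Al2O3: 14.76% × 250.0 = 36.90 t
  SiO2: 67.24% × 250.0 = 168.1 t
  ZrO2: 6.080% × 250.0 = 15.20 t
Per-oxide balance check per the reported batch figures, on the stated basis (delivered sums recover each target once rounding is allowed for):
  ZnO: 20.67·0.9980 = 20.63 t (target 20.62 t)
  MgO: 28.71·0.3198 = 9.181 t (target 9.180 t)
  Al2O3: 143.5·0.003000 + 36.62·0.9960 = 36.90 t (target 36.90 t)
  SiO2: 22.51·0.3237 + 143.5·0.9949 + 28.71·0.6291 = 168.1 t (target 168.1 t)
  ZrO2: 22.51·0.6753 = 15.20 t (target 15.20 t)
Auditing the glass mass value: Σ batch − LOI loss = 250.0 t (per-oxide target masses sum to 250.0 t; against the stated basis, 250.0 t — deltas are rounding alone).
Batch total: Σ batch = 252.0 t; the LOI term Σ batch·LOI equals 1.979 t; glass ÷ batch gives a yield of 99.21%.

Revised batch per 250.0 t enamel:
  Zinc white: 20.67 t
  Zircon: 22.51 t
  Glass-grade sand: 143.5 t
  Talc: 28.71 t
  Alumina: 36.62 t
Total batch = 252.0 t; LOI loss = 1.979 t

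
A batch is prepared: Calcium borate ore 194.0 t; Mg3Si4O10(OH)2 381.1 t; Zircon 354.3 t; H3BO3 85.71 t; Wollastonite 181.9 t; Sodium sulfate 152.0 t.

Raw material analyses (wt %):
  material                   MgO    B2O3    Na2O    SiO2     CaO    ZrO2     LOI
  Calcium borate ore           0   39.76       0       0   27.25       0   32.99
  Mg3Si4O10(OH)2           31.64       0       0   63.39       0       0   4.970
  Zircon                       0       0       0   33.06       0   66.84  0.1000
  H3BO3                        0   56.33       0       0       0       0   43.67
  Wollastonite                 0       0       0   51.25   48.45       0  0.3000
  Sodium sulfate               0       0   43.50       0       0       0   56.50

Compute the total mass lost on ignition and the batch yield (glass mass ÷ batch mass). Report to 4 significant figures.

LOI loss = 207.2 t; glass = 1142 t; yield = 84.64%

Working values appear (rounded to four significant figures) at each printed step; full float precision is held in all steps — every reported result includes exactly one rounding — derived quantities are recomputed using the weight values per 1142 t of glass at full precision (glass mass, LOI, yield, six oxide percentages, totals) as given in the problem or the answer.
Each material's LOI contribution:
  Calcium borate ore: 194.0 × 0.3299 = 64.00 t
  Mg3Si4O10(OH)2: 381.1 × 0.04970 = 18.94 t
  Zircon: 354.3 × 0.001000 = 0.3543 t
  H3BO3: 85.71 × 0.4367 = 37.43 t
  Wollastonite: 181.9 × 0.003000 = 0.5457 t
  Sodium sulfate: 152.0 × 0.5650 = 85.88 t
Total LOI = 207.2 t
Glass = batch − LOI = 1349 − 207.2 = 1142 t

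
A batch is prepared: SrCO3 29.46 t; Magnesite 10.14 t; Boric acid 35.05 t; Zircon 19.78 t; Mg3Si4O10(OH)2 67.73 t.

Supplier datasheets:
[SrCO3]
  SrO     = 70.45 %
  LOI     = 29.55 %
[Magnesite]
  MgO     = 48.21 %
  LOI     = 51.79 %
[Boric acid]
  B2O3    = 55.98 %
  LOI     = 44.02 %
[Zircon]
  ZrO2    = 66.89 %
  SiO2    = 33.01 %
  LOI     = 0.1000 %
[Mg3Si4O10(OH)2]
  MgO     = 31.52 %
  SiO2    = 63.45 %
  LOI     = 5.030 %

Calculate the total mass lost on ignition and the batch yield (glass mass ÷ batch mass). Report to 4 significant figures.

LOI loss = 32.81 t; glass = 129.3 t; yield = 79.77%

Values along the way appear, rounded to 4 significant figures, in the printout. All arithmetic holds full float precision all the way through; each reported number is rounded just once; the derived quantities, which include the five compositions, the totals, net glass mass, yield, LOI, are carried at full precision, as set out in the problem or answer text, from the batch weights per 129.3 t of glass.
Material-by-material LOI:
  SrCO3: 29.46 × 0.2955 = 8.705 t
  Magnesite: 10.14 × 0.5179 = 5.252 t
  Boric acid: 35.05 × 0.4402 = 15.43 t
  Zircon: 19.78 × 0.001000 = 0.01978 t
  Mg3Si4O10(OH)2: 67.73 × 0.05030 = 3.407 t
Total LOI = 32.81 t
Glass = batch − LOI = 162.2 − 32.81 = 129.3 t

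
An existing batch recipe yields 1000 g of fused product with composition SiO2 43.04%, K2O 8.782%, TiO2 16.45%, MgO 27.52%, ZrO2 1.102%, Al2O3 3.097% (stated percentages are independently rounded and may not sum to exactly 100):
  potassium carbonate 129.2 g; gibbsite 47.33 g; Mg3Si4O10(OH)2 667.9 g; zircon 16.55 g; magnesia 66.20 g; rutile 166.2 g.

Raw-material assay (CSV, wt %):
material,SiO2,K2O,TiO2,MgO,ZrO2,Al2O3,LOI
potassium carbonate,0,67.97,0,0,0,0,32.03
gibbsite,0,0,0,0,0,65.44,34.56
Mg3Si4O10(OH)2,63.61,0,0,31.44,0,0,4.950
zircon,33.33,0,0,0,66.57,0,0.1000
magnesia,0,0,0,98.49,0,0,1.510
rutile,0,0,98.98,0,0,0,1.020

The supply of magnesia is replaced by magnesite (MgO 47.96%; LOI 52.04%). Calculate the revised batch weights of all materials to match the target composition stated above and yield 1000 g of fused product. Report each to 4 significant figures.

The working math runs at full precision from start to finish. Rounding to 4 significant figures extends to each intermediate as shown; each reported value is rounded exactly once; all derived quantities, which include yield, the six compositions, glass mass, ignition loss, the totals, are recomputed at full precision, as set out in either problem or answer, using the weight values on 1000 g of glass.
The oxide mass targets at 1000 g fused product:
  SiO2: 43.04% × 1000 = 430.4 g
  K2O: 8.782% × 1000 = 87.82 g
  TiO2: 16.45% × 1000 = 164.5 g
  MgO: 27.52% × 1000 = 275.2 g
  ZrO2: 1.102% × 1000 = 11.02 g
  Al2O3: 3.097% × 1000 = 30.97 g
Checking each oxide sum working from each reported weight, on the stated basis (each sum matches its target mass modulo rounding of the values):
  SiO2: 667.9·0.6361 + 16.55·0.3333 = 430.4 g (target 430.4 g)
  K2O: 129.2·0.6797 = 87.82 g (target 87.82 g)
  TiO2: 166.2·0.9898 = 164.5 g (target 164.5 g)
  MgO: 667.9·0.3144 + 135.9·0.4796 = 275.2 g (target 275.2 g)
  ZrO2: 16.55·0.6657 = 11.02 g (target 11.02 g)
  Al2O3: 47.33·0.6544 = 30.97 g (target 30.97 g)
Glass-mass bookkeeping: batch Σ − ignition loss = 999.8 g (the targets, summed, come to 999.9 g; stated basis 1000 g — rounding explains the deltas).
Batch grand total — Σ batch = 1163 g; the LOI term Σ batch·LOI equals 163.2 g; yield, glass over the total, = 85.97%.

Revised batch per 1000 g fused product:
  potassium carbonate: 129.2 g
  gibbsite: 47.33 g
  Mg3Si4O10(OH)2: 667.9 g
  zircon: 16.55 g
  magnesite: 135.9 g
  rutile: 166.2 g
Total batch = 1163 g; LOI loss = 163.2 g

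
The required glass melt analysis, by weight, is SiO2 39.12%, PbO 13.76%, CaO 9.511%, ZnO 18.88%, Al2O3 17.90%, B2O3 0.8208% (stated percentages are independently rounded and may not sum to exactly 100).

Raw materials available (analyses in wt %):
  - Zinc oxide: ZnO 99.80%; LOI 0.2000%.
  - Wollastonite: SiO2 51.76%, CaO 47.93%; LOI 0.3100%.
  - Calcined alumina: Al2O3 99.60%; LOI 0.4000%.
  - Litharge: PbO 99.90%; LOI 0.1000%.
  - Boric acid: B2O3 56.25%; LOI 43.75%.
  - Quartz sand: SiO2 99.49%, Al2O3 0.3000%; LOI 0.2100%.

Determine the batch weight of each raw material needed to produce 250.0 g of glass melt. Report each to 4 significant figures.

The working math keeps exact precision end to end — mid-chain values are printed, rounded to 4 significant figures, when written out — exactly one rounding goes into each reported number; derived quantities are computed at full precision (LOI, the six compositions, net glass mass, yield, the totals) from the batch weights on 250.0 g of glass, as set out in the problem or the answer.
The oxide mass targets at 250.0 g glass melt:
  SiO2: 39.12% × 250.0 = 97.80 g
  PbO: 13.76% × 250.0 = 34.40 g
  CaO: 9.511% × 250.0 = 23.78 g
  ZnO: 18.88% × 250.0 = 47.20 g
  Al2O3: 17.90% × 250.0 = 44.75 g
  B2O3: 0.8208% × 250.0 = 2.052 g
Checking each oxide sum from the weights as reported, on the stated basis (delivered sums recover each target given rounding of the digits):
  SiO2: 49.61·0.5176 + 72.49·0.9949 = 97.80 g (target 97.80 g)
  PbO: 34.43·0.9990 = 34.40 g (target 34.40 g)
  CaO: 49.61·0.4793 = 23.78 g (target 23.78 g)
  ZnO: 47.29·0.9980 = 47.20 g (target 47.20 g)
  Al2O3: 44.71·0.9960 + 72.49·0.003000 = 44.75 g (target 44.75 g)
  B2O3: 3.648·0.5625 = 2.052 g (target 2.052 g)
Auditing the glass mass value: batch Σ − ignition loss = 250.0 g (the Σ of target masses is 250.0 g; stated basis 250.0 g — rounding explains the deltas).
Batch grand total — Σ batch = 252.2 g; the LOI term Σ batch·LOI equals 2.210 g; yield, glass over the total, = 99.12%.

Batch per 250.0 g glass melt:
  Zinc oxide: 47.29 g
  Wollastonite: 49.61 g
  Calcined alumina: 44.71 g
  Litharge: 34.43 g
  Boric acid: 3.648 g
  Quartz sand: 72.49 g
Total batch = 252.2 g; LOI loss = 2.210 g; yield = 99.12%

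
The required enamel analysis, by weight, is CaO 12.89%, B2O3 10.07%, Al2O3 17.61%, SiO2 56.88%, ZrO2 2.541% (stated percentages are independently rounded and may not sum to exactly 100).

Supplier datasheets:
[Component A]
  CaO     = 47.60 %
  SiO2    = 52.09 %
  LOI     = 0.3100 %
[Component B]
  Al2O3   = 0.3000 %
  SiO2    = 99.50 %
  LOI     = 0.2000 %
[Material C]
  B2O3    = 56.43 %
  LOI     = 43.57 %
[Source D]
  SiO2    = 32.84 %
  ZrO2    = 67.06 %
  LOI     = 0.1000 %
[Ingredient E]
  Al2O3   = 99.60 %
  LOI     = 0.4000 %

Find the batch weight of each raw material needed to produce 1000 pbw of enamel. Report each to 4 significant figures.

Batch per 1000 pbw enamel:
  Component A: 270.8 pbw
  Component B: 417.4 pbw
  Material C: 178.5 pbw
  Source D: 37.89 pbw
  Ingredient E: 175.6 pbw
Total batch = 1080 pbw; LOI loss = 80.19 pbw; yield = 92.58%

Every computation carries full float precision at every stage; the intermediate values are displayed with 4-significant-figure rounding in the printout — exactly one rounding is applied to every reported number; derived quantities, including net glass mass, five oxide percentages, the yield, ignition loss, the totals, are recomputed from the batch weights at 1000 pbw of glass in exact precision as quoted within either problem or answer.
Per-oxide target masses for 1000 pbw enamel:
  CaO: 12.89% × 1000 = 128.9 pbw
  B2O3: 10.07% × 1000 = 100.7 pbw
  Al2O3: 17.61% × 1000 = 176.1 pbw
  SiO2: 56.88% × 1000 = 568.8 pbw
  ZrO2: 2.541% × 1000 = 25.41 pbw
Mass-balance tally per oxide given the weights on record, at the basis given (target by target, the sums agree net of answer rounding effects):
  CaO: 270.8·0.4760 = 128.9 pbw (target 128.9 pbw)
  B2O3: 178.5·0.5643 = 100.7 pbw (target 100.7 pbw)
  Al2O3: 417.4·0.003000 + 175.6·0.9960 = 176.1 pbw (target 176.1 pbw)
  SiO2: 270.8·0.5209 + 417.4·0.9950 + 37.89·0.3284 = 568.8 pbw (target 568.8 pbw)
  ZrO2: 37.89·0.6706 = 25.41 pbw (target 25.41 pbw)
The glass-mass cross-check: total charge less LOI = 1000 pbw (per-oxide target masses sum to 999.9 pbw; versus the stated basis of 1000 pbw — any gap is answer rounding).
Whole-batch sum: Σ batch = 1080 pbw; loss to ignition Σ batch·LOI = 80.19 pbw; yield: glass divided by total = 92.58%.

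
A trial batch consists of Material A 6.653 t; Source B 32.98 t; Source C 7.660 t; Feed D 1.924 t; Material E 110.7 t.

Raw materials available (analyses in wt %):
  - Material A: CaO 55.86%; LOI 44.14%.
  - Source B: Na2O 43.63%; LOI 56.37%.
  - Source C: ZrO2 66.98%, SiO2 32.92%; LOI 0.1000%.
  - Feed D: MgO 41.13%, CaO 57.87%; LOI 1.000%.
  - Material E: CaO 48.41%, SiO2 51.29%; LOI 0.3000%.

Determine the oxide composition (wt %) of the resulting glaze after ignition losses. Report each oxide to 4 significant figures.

Glass mass = 138.0 t (batch 159.9 − LOI 21.89).
Composition: Na2O 10.42%, MgO 0.5733%, ZrO2 3.717%, CaO 42.32%, SiO2 42.96%

In-progress results appear rounded to four significant digits when written out; the working math runs at full float precision all the way through; every reported figure undergoes a single rounding — derived quantities (the five compositions, yield, ignition loss, net glass mass, the totals) are computed from the weighed amounts for 138.0 t of glass in full float precision, exactly as printed in the problem or answer text.
Oxide masses out of the charge:
  Na2O: 32.98·0.4363 = 14.39 t
  MgO: 1.924·0.4113 = 0.7913 t
  ZrO2: 7.660·0.6698 = 5.131 t
  CaO: 6.653·0.5586 + 1.924·0.5787 + 110.7·0.4841 = 58.42 t
  SiO2: 7.660·0.3292 + 110.7·0.5129 = 59.30 t
LOI: 6.653·0.4414 + 32.98·0.5637 + 7.660·0.001000 + 1.924·0.01000 + 110.7·0.003000 = 21.89 t
Net of LOI, the glass mass = 159.9 − 21.89 = 138.0 t (equal to the oxide-mass sum)
wt %: oxide over glass, times 100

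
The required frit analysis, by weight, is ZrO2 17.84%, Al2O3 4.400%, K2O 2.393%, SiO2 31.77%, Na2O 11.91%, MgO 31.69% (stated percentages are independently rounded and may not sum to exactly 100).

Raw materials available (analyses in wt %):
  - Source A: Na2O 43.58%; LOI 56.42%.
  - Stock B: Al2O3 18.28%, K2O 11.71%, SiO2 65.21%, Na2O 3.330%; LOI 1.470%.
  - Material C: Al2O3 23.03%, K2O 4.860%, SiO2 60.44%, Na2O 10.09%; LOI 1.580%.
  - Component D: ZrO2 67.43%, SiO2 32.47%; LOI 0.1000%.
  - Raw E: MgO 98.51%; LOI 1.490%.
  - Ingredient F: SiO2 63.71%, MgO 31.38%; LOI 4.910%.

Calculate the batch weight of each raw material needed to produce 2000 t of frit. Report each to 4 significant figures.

The whole derivation runs at full float precision from first step to last; mid-chain values are displayed, rounded to four significant figures, as written; every reported number is rounded exactly once. All derived quantities are recomputed using the weight values for 2000 t of glass in full precision (net glass mass, the yield, the six compositions, LOI, the totals), as given in the problem or the answer.
Target masses of each oxide per 2000 t frit:
  ZrO2: 17.84% × 2000 = 356.8 t
  Al2O3: 4.400% × 2000 = 88.00 t
  K2O: 2.393% × 2000 = 47.86 t
  SiO2: 31.77% × 2000 = 635.4 t
  Na2O: 11.91% × 2000 = 238.2 t
  MgO: 31.69% × 2000 = 633.8 t
Checking each oxide sum applying the batch weights above, per the basis as stated (each sum matches its target mass within answer rounding):
  ZrO2: 529.1·0.6743 = 356.8 t (target 356.8 t)
  Al2O3: 373.0·0.1828 + 86.04·0.2303 = 88.00 t (target 88.00 t)
  K2O: 373.0·0.1171 + 86.04·0.04860 = 47.86 t (target 47.86 t)
  SiO2: 373.0·0.6521 + 86.04·0.6044 + 529.1·0.3247 + 264.2·0.6371 = 635.4 t (target 635.4 t)
  Na2O: 498.2·0.4358 + 373.0·0.03330 + 86.04·0.1009 = 238.2 t (target 238.2 t)
  MgO: 559.2·0.9851 + 264.2·0.3138 = 633.8 t (target 633.8 t)
Glass-mass closure: batch total minus LOI = 2000 t (targets for the oxides total 2000 t; against the stated basis, 2000 t — deltas are rounding alone).
Summing the batch: Σ batch = 2310 t; Σ batch·LOI gives LOI loss = 309.8 t; yield = glass ÷ total batch = 86.59%.

Batch per 2000 t frit:
  Source A: 498.2 t
  Stock B: 373.0 t
  Material C: 86.04 t
  Component D: 529.1 t
  Raw E: 559.2 t
  Ingredient F: 264.2 t
Total batch = 2310 t; LOI loss = 309.8 t; yield = 86.59%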